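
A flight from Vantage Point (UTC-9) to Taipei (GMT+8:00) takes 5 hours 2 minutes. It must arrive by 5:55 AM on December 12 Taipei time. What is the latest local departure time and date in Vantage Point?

Target arrival in UTC: 5:55 AM − 8:00 = 9:55 PM on Dec 11.
Subtract 5 hours 2 minutes → departure 4:53 PM UTC on Dec 11.
Vantage Point is UTC−9:00: 4:53 PM − 9:00 = 7:53 AM on Dec 11.

7:53 AM on December 11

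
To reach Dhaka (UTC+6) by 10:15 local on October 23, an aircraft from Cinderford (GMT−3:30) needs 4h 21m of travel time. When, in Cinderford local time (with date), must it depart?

20:24 on October 22

Target arrival in UTC: 10:15 − 6:00 = 04:15 on Oct 23.
Subtract 4 hours and 21 minutes → departure 23:54 UTC on Oct 22.
Cinderford is UTC−3:30: 23:54 − 3:30 = 20:24 on Oct 22.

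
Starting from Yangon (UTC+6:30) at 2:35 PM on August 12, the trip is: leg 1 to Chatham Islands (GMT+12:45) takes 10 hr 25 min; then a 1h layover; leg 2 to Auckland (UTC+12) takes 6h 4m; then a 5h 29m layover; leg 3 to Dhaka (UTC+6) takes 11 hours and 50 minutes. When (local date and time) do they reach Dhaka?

12:53 AM on Aug 14

Convert departure to UTC: 2:35 PM − 6:30 = 8:05 AM UTC on Aug 12.
Add 10 hours and 25 minutes leg 1 → 6:30 PM UTC.
Add 1 hour layover in Chatham Islands → 7:30 PM UTC.
Add 6 hours 4 minutes leg 2 → 1:34 AM UTC (Aug 13).
Add 5 hours and 29 minutes layover in Auckland → 7:03 AM UTC.
Add 11 hours 50 minutes leg 3 → 6:53 PM UTC.
Dhaka is UTC+6:00, so local arrival = 6:53 PM + 6:00 = 12:53 AM on Aug 14.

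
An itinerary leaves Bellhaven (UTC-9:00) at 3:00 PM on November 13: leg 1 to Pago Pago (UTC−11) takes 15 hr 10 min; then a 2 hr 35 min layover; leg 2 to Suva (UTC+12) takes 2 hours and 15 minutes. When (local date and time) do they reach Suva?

8:00 AM on November 15

Convert departure to UTC: 3:00 PM + 9:00 = 12:00 AM UTC on Nov 14.
Add 15 hours 10 minutes leg 1 → 3:10 PM UTC.
Add 2 hours and 35 minutes layover in Pago Pago → 5:45 PM UTC.
Add 2 hours 15 minutes leg 2 → 8:00 PM UTC.
Suva is UTC+12:00, so local arrival = 8:00 PM + 12:00 = 8:00 AM on Nov 15.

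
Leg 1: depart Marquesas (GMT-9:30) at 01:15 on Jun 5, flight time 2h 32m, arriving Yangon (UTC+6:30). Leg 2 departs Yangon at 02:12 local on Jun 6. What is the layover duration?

6 hours 25 minutes

Convert departure to UTC: 01:15 + 9:30 = 10:45 UTC on Jun 5.
Add 2 hours 32 minutes flight time → 13:17 UTC.
Yangon is UTC+6:30, so local arrival = 13:17 + 6:30 = 19:47 on Jun 5.
Layover = 02:12 − 19:47 (+1 day) = 6 hours 25 minutes.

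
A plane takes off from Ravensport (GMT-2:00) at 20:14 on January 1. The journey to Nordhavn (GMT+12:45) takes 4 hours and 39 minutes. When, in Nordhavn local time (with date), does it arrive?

Convert departure to UTC: 20:14 + 2:00 = 22:14 UTC on Jan 1.
Add 4 hours 39 minutes travel time → 02:53 UTC (Jan 2).
Nordhavn is UTC+12:45, so local arrival = 02:53 + 12:45 = 15:38 on Jan 2.

15:38 on January 2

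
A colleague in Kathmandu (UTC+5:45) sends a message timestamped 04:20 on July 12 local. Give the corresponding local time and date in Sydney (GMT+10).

08:35 on July 12

Sydney is 4:15 ahead of Kathmandu.
Shift by the zone difference: 04:20 + 4:15 = 08:35 on Jul 12 in Sydney.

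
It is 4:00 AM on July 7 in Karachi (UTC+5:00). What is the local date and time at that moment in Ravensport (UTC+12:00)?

11:00 AM on July 7

In UTC: 4:00 AM − 5:00 = 11:00 PM on Jul 6.
Ravensport is UTC+12:00: 11:00 PM + 12:00 = 11:00 AM on Jul 7.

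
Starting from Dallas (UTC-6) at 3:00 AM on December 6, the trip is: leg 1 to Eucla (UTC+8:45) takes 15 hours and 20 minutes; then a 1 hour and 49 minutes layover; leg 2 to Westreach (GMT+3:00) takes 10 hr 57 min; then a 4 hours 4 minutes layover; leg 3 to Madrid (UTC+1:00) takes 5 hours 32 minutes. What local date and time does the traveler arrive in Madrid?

Convert departure to UTC: 3:00 AM + 6:00 = 9:00 AM UTC on Dec 6.
Add 15 hours 20 minutes leg 1 → 12:20 AM UTC (Dec 7).
Add 1 hour and 49 minutes layover in Eucla → 2:09 AM UTC.
Add 10 hours and 57 minutes leg 2 → 1:06 PM UTC.
Add 4 hours 4 minutes layover in Westreach → 5:10 PM UTC.
Add 5 hours 32 minutes leg 3 → 10:42 PM UTC.
Madrid is UTC+1:00, so local arrival = 10:42 PM + 1:00 = 11:42 PM on Dec 7.

11:42 PM on Dec 7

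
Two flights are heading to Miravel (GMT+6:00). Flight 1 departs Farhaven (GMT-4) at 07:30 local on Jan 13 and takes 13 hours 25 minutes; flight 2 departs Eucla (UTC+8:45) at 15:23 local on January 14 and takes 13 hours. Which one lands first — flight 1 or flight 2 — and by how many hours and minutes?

Flight 1 in UTC: 07:30 + 4:00 = 11:30 on Jan 13.
+13 hours and 25 minutes → arrive 00:55 UTC on Jan 14.
Flight 2 in UTC: 15:23 − 8:45 = 06:38 on Jan 14.
+13 hours → arrive 19:38 UTC on Jan 14.
Flight 1 lands earlier by 18 hours 43 minutes.

the first, by 18 hours 43 minutes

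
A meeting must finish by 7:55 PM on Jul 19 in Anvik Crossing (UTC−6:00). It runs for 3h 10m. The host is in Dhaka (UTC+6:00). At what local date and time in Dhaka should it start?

Target end time in UTC: 7:55 PM + 6:00 = 1:55 AM on Jul 20.
Subtract 3 hours and 10 minutes → start 10:45 PM UTC on Jul 19.
Dhaka is UTC+6:00: 10:45 PM + 6:00 = 4:45 AM on Jul 20.

4:45 AM on July 20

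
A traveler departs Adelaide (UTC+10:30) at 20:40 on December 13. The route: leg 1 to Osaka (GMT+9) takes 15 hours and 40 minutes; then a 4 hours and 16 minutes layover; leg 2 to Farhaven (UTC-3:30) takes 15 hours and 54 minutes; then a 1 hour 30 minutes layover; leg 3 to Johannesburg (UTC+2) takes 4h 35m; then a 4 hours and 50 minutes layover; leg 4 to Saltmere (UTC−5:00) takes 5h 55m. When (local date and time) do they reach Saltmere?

09:50 on December 15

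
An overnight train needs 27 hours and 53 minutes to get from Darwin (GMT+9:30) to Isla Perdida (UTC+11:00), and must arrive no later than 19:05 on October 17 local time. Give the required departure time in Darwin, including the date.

13:42 on October 16

Target arrival in UTC: 19:05 − 11:00 = 08:05 on Oct 17.
Subtract 27 hours and 53 minutes → departure 04:12 UTC on Oct 16.
Darwin is UTC+9:30: 04:12 + 9:30 = 13:42 on Oct 16.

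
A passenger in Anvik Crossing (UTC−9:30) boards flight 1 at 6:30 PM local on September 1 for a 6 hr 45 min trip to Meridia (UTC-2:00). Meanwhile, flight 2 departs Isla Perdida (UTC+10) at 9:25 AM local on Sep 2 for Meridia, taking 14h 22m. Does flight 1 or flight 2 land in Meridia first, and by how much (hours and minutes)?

Flight 1 in UTC: 6:30 PM + 9:30 = 4:00 AM on Sep 2.
+6 hours and 45 minutes → arrive 10:45 AM UTC on Sep 2.
Flight 2 in UTC: 9:25 AM − 10:00 = 11:25 PM on Sep 1.
+14 hours 22 minutes → arrive 1:47 PM UTC on Sep 2.
Flight 1 lands earlier by 3 hours 2 minutes.

the first, by 3 hours 2 minutes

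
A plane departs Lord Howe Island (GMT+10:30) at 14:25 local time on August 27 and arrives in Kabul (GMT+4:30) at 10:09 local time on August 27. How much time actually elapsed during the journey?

1 hour 44 minutes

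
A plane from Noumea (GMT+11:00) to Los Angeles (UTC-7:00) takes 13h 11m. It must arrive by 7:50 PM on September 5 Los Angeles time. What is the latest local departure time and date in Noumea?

12:39 AM on September 6

Target arrival in UTC: 7:50 PM + 7:00 = 2:50 AM on Sep 6.
Subtract 13 hours and 11 minutes → departure 1:39 PM UTC on Sep 5.
Noumea is UTC+11:00: 1:39 PM + 11:00 = 12:39 AM on Sep 6.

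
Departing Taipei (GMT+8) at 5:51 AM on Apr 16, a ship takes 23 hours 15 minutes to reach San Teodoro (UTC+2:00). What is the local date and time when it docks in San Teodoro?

San Teodoro is 6:00 behind Taipei.
After 23 hours 15 minutes it is 5:06 AM (Apr 17) in Taipei.
Shift by the zone difference: 5:06 AM − 6:00 = 11:06 PM on Apr 16 in San Teodoro.

11:06 PM on April 16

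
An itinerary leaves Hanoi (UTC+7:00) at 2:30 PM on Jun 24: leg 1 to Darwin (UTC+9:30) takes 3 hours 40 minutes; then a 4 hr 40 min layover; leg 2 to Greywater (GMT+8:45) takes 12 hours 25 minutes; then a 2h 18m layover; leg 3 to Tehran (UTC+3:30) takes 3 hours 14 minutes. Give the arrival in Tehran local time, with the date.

1:17 PM on June 25

Convert departure to UTC: 2:30 PM − 7:00 = 7:30 AM UTC on Jun 24.
Add 3 hours 40 minutes leg 1 → 11:10 AM UTC.
Add 4 hours and 40 minutes layover in Darwin → 3:50 PM UTC.
Add 12 hours and 25 minutes leg 2 → 4:15 AM UTC (Jun 25).
Add 2 hours 18 minutes layover in Greywater → 6:33 AM UTC.
Add 3 hours and 14 minutes leg 3 → 9:47 AM UTC.
Tehran is UTC+3:30, so local arrival = 9:47 AM + 3:30 = 1:17 PM on Jun 25.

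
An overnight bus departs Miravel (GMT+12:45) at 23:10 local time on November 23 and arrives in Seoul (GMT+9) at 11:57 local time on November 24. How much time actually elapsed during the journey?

Departure in UTC: 23:10 − 12:45 = 10:25 on Nov 23.
Arrival in UTC: 11:57 − 9:00 = 02:57 on Nov 24.
Elapsed = 02:57 − 10:25 (+1 day) = 16 hours 32 minutes.

16 hours 32 minutes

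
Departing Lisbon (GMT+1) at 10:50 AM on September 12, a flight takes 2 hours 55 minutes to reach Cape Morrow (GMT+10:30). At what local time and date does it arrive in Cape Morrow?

Convert departure to UTC: 10:50 AM − 1:00 = 9:50 AM UTC on Sep 12.
Add 2 hours 55 minutes travel time → 12:45 PM UTC.
Cape Morrow is UTC+10:30, so local arrival = 12:45 PM + 10:30 = 11:15 PM on Sep 12.

11:15 PM on September 12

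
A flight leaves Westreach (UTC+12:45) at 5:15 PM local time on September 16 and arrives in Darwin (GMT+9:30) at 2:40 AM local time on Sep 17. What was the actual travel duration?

12 hours 40 minutes

Departure in UTC: 5:15 PM − 12:45 = 4:30 AM on Sep 16.
Arrival in UTC: 2:40 AM − 9:30 = 5:10 PM on Sep 16.
Elapsed = 5:10 PM − 4:30 AM = 12 hours 40 minutes.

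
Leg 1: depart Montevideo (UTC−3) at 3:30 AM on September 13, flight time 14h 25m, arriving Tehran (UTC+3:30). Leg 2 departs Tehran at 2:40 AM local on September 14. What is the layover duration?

2 hours 15 minutes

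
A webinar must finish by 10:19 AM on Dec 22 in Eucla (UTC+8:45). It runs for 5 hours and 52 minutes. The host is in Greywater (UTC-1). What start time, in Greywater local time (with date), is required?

6:42 PM on December 21

Target end time in UTC: 10:19 AM − 8:45 = 1:34 AM on Dec 22.
Subtract 5 hours 52 minutes → start 7:42 PM UTC on Dec 21.
Greywater is UTC−1:00: 7:42 PM − 1:00 = 6:42 PM on Dec 21.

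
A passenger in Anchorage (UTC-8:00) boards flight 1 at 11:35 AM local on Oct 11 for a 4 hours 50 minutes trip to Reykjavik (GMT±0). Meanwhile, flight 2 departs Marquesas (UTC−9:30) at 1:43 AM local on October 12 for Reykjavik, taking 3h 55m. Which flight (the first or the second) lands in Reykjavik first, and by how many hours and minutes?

Flight 1 in UTC: 11:35 AM + 8:00 = 7:35 PM on Oct 11.
+4 hours and 50 minutes → arrive 12:25 AM UTC on Oct 12.
Flight 2 in UTC: 1:43 AM + 9:30 = 11:13 AM on Oct 12.
+3 hours and 55 minutes → arrive 3:08 PM UTC on Oct 12.
Flight 1 lands earlier by 14 hours 43 minutes.

the first, by 14 hours 43 minutes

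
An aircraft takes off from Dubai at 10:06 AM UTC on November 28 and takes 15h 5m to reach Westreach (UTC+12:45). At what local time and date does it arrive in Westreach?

Departure is given in UTC: 10:06 AM on Nov 28.
Add 15 hours and 5 minutes → 1:11 AM UTC (Nov 29).
Westreach is UTC+12:45: 1:11 AM + 12:45 = 1:56 PM on Nov 29.

1:56 PM on November 29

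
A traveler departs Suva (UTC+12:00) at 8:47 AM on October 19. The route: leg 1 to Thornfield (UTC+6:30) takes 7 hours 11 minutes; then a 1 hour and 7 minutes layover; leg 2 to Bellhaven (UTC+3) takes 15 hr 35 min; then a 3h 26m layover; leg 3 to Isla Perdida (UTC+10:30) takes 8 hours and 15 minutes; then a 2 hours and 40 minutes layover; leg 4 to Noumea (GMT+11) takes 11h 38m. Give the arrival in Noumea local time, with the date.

9:39 AM on Oct 21

Convert departure to UTC: 8:47 AM − 12:00 = 8:47 PM UTC on Oct 18.
Add 7 hours and 11 minutes leg 1 → 3:58 AM UTC (Oct 19).
Add 1 hour 7 minutes layover in Thornfield → 5:05 AM UTC.
Add 15 hours and 35 minutes leg 2 → 8:40 PM UTC.
Add 3 hours and 26 minutes layover in Bellhaven → 12:06 AM UTC (Oct 20).
Add 8 hours 15 minutes leg 3 → 8:21 AM UTC.
Add 2 hours 40 minutes layover in Isla Perdida → 11:01 AM UTC.
Add 11 hours 38 minutes leg 4 → 10:39 PM UTC.
Noumea is UTC+11:00, so local arrival = 10:39 PM + 11:00 = 9:39 AM on Oct 21.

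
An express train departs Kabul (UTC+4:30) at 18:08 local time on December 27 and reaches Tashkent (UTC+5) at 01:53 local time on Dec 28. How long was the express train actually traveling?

Departure in UTC: 18:08 − 4:30 = 13:38 on Dec 27.
Arrival in UTC: 01:53 − 5:00 = 20:53 on Dec 27.
Elapsed = 20:53 − 13:38 = 7 hours 15 minutes.

7 hours 15 minutes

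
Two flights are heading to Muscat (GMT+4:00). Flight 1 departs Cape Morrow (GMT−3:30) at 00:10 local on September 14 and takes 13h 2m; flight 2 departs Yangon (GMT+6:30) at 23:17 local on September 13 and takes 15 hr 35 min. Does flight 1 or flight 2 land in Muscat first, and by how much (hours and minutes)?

Flight 1 in UTC: 00:10 + 3:30 = 03:40 on Sep 14.
+13 hours 2 minutes → arrive 16:42 UTC on Sep 14.
Flight 2 in UTC: 23:17 − 6:30 = 16:47 on Sep 13.
+15 hours 35 minutes → arrive 08:22 UTC on Sep 14.
Flight 2 lands earlier by 8 hours 20 minutes.

the second, by 8 hours 20 minutes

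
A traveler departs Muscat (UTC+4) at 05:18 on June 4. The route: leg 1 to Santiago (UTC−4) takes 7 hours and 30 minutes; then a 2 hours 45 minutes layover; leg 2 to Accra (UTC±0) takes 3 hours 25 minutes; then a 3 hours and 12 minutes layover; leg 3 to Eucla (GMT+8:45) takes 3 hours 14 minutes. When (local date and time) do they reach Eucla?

Convert departure to UTC: 05:18 − 4:00 = 01:18 UTC on Jun 4.
Add 7 hours 30 minutes leg 1 → 08:48 UTC.
Add 2 hours 45 minutes layover in Santiago → 11:33 UTC.
Add 3 hours 25 minutes leg 2 → 14:58 UTC.
Add 3 hours 12 minutes layover in Accra → 18:10 UTC.
Add 3 hours and 14 minutes leg 3 → 21:24 UTC.
Eucla is UTC+8:45, so local arrival = 21:24 + 8:45 = 06:09 on Jun 5.

06:09 on June 5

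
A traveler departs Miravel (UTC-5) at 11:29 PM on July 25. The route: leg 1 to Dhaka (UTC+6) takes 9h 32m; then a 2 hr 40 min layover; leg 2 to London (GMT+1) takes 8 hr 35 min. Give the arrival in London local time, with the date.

Convert departure to UTC: 11:29 PM + 5:00 = 4:29 AM UTC on Jul 26.
Add 9 hours 32 minutes leg 1 → 2:01 PM UTC.
Add 2 hours and 40 minutes layover in Dhaka → 4:41 PM UTC.
Add 8 hours and 35 minutes leg 2 → 1:16 AM UTC (Jul 27).
London is UTC+1:00, so local arrival = 1:16 AM + 1:00 = 2:16 AM on Jul 27.

2:16 AM on Jul 27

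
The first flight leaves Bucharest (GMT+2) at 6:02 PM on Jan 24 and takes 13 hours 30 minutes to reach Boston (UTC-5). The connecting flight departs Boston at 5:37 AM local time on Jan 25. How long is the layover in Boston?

Convert departure to UTC: 6:02 PM − 2:00 = 4:02 PM UTC on Jan 24.
Add 13 hours and 30 minutes flight time → 5:32 AM UTC (Jan 25).
Boston is UTC−5:00, so local arrival = 5:32 AM − 5:00 = 12:32 AM on Jan 25.
Layover = 5:37 AM − 12:32 AM = 5 hours 5 minutes.

5 hours 5 minutes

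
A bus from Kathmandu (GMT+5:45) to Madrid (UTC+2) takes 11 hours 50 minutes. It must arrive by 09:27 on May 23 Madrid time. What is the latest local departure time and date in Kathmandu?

01:22 on May 23

Target arrival in UTC: 09:27 − 2:00 = 07:27 on May 23.
Subtract 11 hours and 50 minutes → departure 19:37 UTC on May 22.
Kathmandu is UTC+5:45: 19:37 + 5:45 = 01:22 on May 23.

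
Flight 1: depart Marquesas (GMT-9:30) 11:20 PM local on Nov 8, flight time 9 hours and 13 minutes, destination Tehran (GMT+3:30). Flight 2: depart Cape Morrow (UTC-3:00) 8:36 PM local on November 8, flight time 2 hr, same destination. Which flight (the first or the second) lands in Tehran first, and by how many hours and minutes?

the second, by 16 hours 27 minutes

Flight 1 in UTC: 11:20 PM + 9:30 = 8:50 AM on Nov 9.
+9 hours 13 minutes → arrive 6:03 PM UTC on Nov 9.
Flight 2 in UTC: 8:36 PM + 3:00 = 11:36 PM on Nov 8.
+2 hours → arrive 1:36 AM UTC on Nov 9.
Flight 2 lands earlier by 16 hours 27 minutes.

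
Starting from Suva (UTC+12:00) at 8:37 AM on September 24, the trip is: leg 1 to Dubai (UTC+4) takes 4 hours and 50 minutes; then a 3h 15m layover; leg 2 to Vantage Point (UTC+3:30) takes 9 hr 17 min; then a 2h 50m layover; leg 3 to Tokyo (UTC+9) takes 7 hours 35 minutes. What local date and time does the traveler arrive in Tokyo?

9:24 AM on September 25

Convert departure to UTC: 8:37 AM − 12:00 = 8:37 PM UTC on Sep 23.
Add 4 hours and 50 minutes leg 1 → 1:27 AM UTC (Sep 24).
Add 3 hours 15 minutes layover in Dubai → 4:42 AM UTC.
Add 9 hours 17 minutes leg 2 → 1:59 PM UTC.
Add 2 hours 50 minutes layover in Vantage Point → 4:49 PM UTC.
Add 7 hours and 35 minutes leg 3 → 12:24 AM UTC (Sep 25).
Tokyo is UTC+9:00, so local arrival = 12:24 AM + 9:00 = 9:24 AM on Sep 25.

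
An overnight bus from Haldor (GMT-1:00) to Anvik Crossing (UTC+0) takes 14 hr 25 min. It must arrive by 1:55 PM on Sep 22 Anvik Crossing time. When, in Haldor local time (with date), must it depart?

Target arrival is already UTC: 1:55 PM on Sep 22.
Subtract 14 hours and 25 minutes → departure 11:30 PM UTC on Sep 21.
Haldor is UTC−1:00: 11:30 PM − 1:00 = 10:30 PM on Sep 21.

10:30 PM on September 21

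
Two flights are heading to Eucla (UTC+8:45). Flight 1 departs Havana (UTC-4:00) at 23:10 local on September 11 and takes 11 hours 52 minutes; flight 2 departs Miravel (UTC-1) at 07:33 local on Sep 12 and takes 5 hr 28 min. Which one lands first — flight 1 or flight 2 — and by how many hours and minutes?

Flight 1 in UTC: 23:10 + 4:00 = 03:10 on Sep 12.
+11 hours and 52 minutes → arrive 15:02 UTC on Sep 12.
Flight 2 in UTC: 07:33 + 1:00 = 08:33 on Sep 12.
+5 hours and 28 minutes → arrive 14:01 UTC on Sep 12.
Flight 2 lands earlier by 1 hour 1 minute.

the second, by 1 hour 1 minute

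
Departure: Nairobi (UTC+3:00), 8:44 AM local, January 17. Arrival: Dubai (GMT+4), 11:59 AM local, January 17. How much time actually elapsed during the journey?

2 hours 15 minutes

Departure in UTC: 8:44 AM − 3:00 = 5:44 AM on Jan 17.
Arrival in UTC: 11:59 AM − 4:00 = 7:59 AM on Jan 17.
Elapsed = 7:59 AM − 5:44 AM = 2 hours 15 minutes.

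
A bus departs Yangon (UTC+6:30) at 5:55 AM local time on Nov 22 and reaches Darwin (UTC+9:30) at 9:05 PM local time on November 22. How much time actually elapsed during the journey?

12 hours 10 minutes

Darwin is 3:00 ahead of Yangon.
Clock-face elapsed time (ignoring zones) is 15 hours 10 minutes.
Actual elapsed = 15 hours 10 minutes − 3:00 = 12 hours 10 minutes.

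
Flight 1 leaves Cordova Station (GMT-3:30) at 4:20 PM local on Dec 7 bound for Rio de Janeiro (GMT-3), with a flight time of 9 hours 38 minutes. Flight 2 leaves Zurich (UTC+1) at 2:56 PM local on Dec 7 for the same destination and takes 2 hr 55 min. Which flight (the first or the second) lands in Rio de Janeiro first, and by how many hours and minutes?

the second, by 12 hours 37 minutes

Flight 1 in UTC: 4:20 PM + 3:30 = 7:50 PM on Dec 7.
+9 hours and 38 minutes → arrive 5:28 AM UTC on Dec 8.
Flight 2 in UTC: 2:56 PM − 1:00 = 1:56 PM on Dec 7.
+2 hours and 55 minutes → arrive 4:51 PM UTC on Dec 7.
Flight 2 lands earlier by 12 hours 37 minutes.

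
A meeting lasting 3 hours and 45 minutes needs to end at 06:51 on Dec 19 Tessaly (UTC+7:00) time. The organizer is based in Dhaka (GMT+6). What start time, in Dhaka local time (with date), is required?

02:06 on Dec 19

Target end time in UTC: 06:51 − 7:00 = 23:51 on Dec 18.
Subtract 3 hours 45 minutes → start 20:06 UTC on Dec 18.
Dhaka is UTC+6:00: 20:06 + 6:00 = 02:06 on Dec 19.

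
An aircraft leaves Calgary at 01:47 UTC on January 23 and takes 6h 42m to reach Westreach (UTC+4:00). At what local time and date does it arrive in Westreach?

Departure is given in UTC: 01:47 on Jan 23.
Add 6 hours 42 minutes → 08:29 UTC.
Westreach is UTC+4:00: 08:29 + 4:00 = 12:29 on Jan 23.

12:29 on Jan 23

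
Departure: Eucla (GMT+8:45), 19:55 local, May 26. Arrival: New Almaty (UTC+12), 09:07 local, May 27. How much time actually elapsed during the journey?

9 hours 57 minutes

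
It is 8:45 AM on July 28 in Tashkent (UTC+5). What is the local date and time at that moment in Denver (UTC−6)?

9:45 PM on July 27

In UTC: 8:45 AM − 5:00 = 3:45 AM on Jul 28.
Denver is UTC−6:00: 3:45 AM − 6:00 = 9:45 PM on Jul 27.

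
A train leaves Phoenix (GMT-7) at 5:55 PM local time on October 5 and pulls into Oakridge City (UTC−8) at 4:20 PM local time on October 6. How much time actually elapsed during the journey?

Departure in UTC: 5:55 PM + 7:00 = 12:55 AM on Oct 6.
Arrival in UTC: 4:20 PM + 8:00 = 12:20 AM on Oct 7.
Elapsed = 12:20 AM − 12:55 AM (+1 day) = 23 hours 25 minutes.

23 hours 25 minutes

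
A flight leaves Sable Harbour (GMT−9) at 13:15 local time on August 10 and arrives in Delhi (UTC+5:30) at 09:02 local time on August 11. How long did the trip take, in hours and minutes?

Delhi is 14:30 ahead of Sable Harbour.
Clock-face elapsed time (ignoring zones) is 19 hours 47 minutes.
Actual elapsed = 19 hours 47 minutes − 14:30 = 5 hours 17 minutes.

5 hours 17 minutes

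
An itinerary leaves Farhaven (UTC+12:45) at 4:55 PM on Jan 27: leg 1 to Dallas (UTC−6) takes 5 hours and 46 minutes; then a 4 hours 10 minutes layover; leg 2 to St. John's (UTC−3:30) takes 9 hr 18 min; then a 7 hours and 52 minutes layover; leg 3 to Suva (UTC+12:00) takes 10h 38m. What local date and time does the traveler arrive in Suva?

5:54 AM on January 29

Convert departure to UTC: 4:55 PM − 12:45 = 4:10 AM UTC on Jan 27.
Add 5 hours and 46 minutes leg 1 → 9:56 AM UTC.
Add 4 hours 10 minutes layover in Dallas → 2:06 PM UTC.
Add 9 hours 18 minutes leg 2 → 11:24 PM UTC.
Add 7 hours 52 minutes layover in St. John's → 7:16 AM UTC (Jan 28).
Add 10 hours and 38 minutes leg 3 → 5:54 PM UTC.
Suva is UTC+12:00, so local arrival = 5:54 PM + 12:00 = 5:54 AM on Jan 29.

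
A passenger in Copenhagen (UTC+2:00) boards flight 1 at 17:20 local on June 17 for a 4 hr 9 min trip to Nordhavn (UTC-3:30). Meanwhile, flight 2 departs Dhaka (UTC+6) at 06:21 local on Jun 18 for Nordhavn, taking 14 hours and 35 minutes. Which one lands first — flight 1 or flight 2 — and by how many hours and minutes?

the first, by 19 hours 27 minutes

Flight 1 in UTC: 17:20 − 2:00 = 15:20 on Jun 17.
+4 hours and 9 minutes → arrive 19:29 UTC on Jun 17.
Flight 2 in UTC: 06:21 − 6:00 = 00:21 on Jun 18.
+14 hours 35 minutes → arrive 14:56 UTC on Jun 18.
Flight 1 lands earlier by 19 hours 27 minutes.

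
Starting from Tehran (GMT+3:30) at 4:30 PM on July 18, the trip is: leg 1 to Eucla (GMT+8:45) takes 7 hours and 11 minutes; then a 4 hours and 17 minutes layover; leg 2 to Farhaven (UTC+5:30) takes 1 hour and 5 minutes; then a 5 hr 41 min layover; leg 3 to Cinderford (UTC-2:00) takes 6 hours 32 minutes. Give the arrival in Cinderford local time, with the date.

11:46 AM on July 19

Convert departure to UTC: 4:30 PM − 3:30 = 1:00 PM UTC on Jul 18.
Add 7 hours 11 minutes leg 1 → 8:11 PM UTC.
Add 4 hours 17 minutes layover in Eucla → 12:28 AM UTC (Jul 19).
Add 1 hour and 5 minutes leg 2 → 1:33 AM UTC.
Add 5 hours and 41 minutes layover in Farhaven → 7:14 AM UTC.
Add 6 hours 32 minutes leg 3 → 1:46 PM UTC.
Cinderford is UTC−2:00, so local arrival = 1:46 PM − 2:00 = 11:46 AM on Jul 19.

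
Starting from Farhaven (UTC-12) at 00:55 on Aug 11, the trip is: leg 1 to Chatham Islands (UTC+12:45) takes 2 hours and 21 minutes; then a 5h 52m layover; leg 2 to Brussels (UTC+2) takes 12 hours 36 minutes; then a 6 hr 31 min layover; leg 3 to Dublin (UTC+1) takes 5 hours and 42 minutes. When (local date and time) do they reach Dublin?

22:57 on August 12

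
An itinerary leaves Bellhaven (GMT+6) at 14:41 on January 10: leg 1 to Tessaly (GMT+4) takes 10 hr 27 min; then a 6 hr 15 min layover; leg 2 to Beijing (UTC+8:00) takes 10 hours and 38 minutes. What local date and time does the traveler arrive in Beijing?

20:01 on January 11

Convert departure to UTC: 14:41 − 6:00 = 08:41 UTC on Jan 10.
Add 10 hours and 27 minutes leg 1 → 19:08 UTC.
Add 6 hours and 15 minutes layover in Tessaly → 01:23 UTC (Jan 11).
Add 10 hours and 38 minutes leg 2 → 12:01 UTC.
Beijing is UTC+8:00, so local arrival = 12:01 + 8:00 = 20:01 on Jan 11.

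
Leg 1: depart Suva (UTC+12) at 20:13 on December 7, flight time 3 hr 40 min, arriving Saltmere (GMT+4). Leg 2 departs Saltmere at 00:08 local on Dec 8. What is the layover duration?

Convert departure to UTC: 20:13 − 12:00 = 08:13 UTC on Dec 7.
Add 3 hours and 40 minutes flight time → 11:53 UTC.
Saltmere is UTC+4:00, so local arrival = 11:53 + 4:00 = 15:53 on Dec 7.
Layover = 00:08 − 15:53 (+1 day) = 8 hours 15 minutes.

8 hours 15 minutes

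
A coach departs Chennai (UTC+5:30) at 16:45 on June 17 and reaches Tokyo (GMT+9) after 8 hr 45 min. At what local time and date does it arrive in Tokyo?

05:00 on June 18

Convert departure to UTC: 16:45 − 5:30 = 11:15 UTC on Jun 17.
Add 8 hours 45 minutes travel time → 20:00 UTC.
Tokyo is UTC+9:00, so local arrival = 20:00 + 9:00 = 05:00 on Jun 18.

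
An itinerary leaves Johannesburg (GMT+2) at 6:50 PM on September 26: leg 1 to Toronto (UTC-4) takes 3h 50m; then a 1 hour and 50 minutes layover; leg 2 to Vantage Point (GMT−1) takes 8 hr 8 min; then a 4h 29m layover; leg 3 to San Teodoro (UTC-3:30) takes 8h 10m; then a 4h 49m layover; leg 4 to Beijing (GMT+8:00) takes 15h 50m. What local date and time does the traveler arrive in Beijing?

Convert departure to UTC: 6:50 PM − 2:00 = 4:50 PM UTC on Sep 26.
Add 3 hours 50 minutes leg 1 → 8:40 PM UTC.
Add 1 hour and 50 minutes layover in Toronto → 10:30 PM UTC.
Add 8 hours 8 minutes leg 2 → 6:38 AM UTC (Sep 27).
Add 4 hours and 29 minutes layover in Vantage Point → 11:07 AM UTC.
Add 8 hours and 10 minutes leg 3 → 7:17 PM UTC.
Add 4 hours and 49 minutes layover in San Teodoro → 12:06 AM UTC (Sep 28).
Add 15 hours 50 minutes leg 4 → 3:56 PM UTC.
Beijing is UTC+8:00, so local arrival = 3:56 PM + 8:00 = 11:56 PM on Sep 28.

11:56 PM on September 28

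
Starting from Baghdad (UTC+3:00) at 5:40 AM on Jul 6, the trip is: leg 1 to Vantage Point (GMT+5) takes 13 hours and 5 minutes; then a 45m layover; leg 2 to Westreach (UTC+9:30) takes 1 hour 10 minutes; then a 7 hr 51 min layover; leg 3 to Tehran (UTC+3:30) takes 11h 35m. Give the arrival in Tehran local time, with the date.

4:36 PM on July 7

Convert departure to UTC: 5:40 AM − 3:00 = 2:40 AM UTC on Jul 6.
Add 13 hours 5 minutes leg 1 → 3:45 PM UTC.
Add 45 minutes layover in Vantage Point → 4:30 PM UTC.
Add 1 hour and 10 minutes leg 2 → 5:40 PM UTC.
Add 7 hours and 51 minutes layover in Westreach → 1:31 AM UTC (Jul 7).
Add 11 hours 35 minutes leg 3 → 1:06 PM UTC.
Tehran is UTC+3:30, so local arrival = 1:06 PM + 3:30 = 4:36 PM on Jul 7.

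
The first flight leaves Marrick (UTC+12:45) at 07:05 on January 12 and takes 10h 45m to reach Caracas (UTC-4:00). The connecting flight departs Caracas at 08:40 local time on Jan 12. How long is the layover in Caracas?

Convert departure to UTC: 07:05 − 12:45 = 18:20 UTC on Jan 11.
Add 10 hours and 45 minutes flight time → 05:05 UTC (Jan 12).
Caracas is UTC−4:00, so local arrival = 05:05 − 4:00 = 01:05 on Jan 12.
Layover = 08:40 − 01:05 = 7 hours 35 minutes.

7 hours 35 minutes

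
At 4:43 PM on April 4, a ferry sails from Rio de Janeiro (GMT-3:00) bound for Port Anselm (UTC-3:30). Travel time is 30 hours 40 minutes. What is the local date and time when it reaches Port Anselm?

Convert departure to UTC: 4:43 PM + 3:00 = 7:43 PM UTC on Apr 4.
Add 30 hours and 40 minutes travel time → 2:23 AM UTC (Apr 6).
Port Anselm is UTC−3:30, so local arrival = 2:23 AM − 3:30 = 10:53 PM on Apr 5.

10:53 PM on April 5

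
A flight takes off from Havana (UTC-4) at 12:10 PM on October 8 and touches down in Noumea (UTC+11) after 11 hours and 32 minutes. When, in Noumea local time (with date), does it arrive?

Convert departure to UTC: 12:10 PM + 4:00 = 4:10 PM UTC on Oct 8.
Add 11 hours and 32 minutes travel time → 3:42 AM UTC (Oct 9).
Noumea is UTC+11:00, so local arrival = 3:42 AM + 11:00 = 2:42 PM on Oct 9.

2:42 PM on October 9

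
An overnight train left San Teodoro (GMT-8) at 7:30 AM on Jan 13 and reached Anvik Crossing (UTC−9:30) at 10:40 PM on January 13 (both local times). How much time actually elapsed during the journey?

16 hours 40 minutes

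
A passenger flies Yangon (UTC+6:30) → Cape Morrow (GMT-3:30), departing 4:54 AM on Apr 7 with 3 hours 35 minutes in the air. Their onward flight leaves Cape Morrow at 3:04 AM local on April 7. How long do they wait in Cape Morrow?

Convert departure to UTC: 4:54 AM − 6:30 = 10:24 PM UTC on Apr 6.
Add 3 hours and 35 minutes flight time → 1:59 AM UTC (Apr 7).
Cape Morrow is UTC−3:30, so local arrival = 1:59 AM − 3:30 = 10:29 PM on Apr 6.
Layover = 3:04 AM − 10:29 PM (+1 day) = 4 hours 35 minutes.

4 hours 35 minutes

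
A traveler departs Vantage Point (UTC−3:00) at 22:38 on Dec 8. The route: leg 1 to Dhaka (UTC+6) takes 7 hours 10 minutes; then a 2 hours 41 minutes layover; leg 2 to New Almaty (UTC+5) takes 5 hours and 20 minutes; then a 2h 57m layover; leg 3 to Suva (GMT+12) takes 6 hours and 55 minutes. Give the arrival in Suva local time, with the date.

Convert departure to UTC: 22:38 + 3:00 = 01:38 UTC on Dec 9.
Add 7 hours 10 minutes leg 1 → 08:48 UTC.
Add 2 hours and 41 minutes layover in Dhaka → 11:29 UTC.
Add 5 hours 20 minutes leg 2 → 16:49 UTC.
Add 2 hours 57 minutes layover in New Almaty → 19:46 UTC.
Add 6 hours 55 minutes leg 3 → 02:41 UTC (Dec 10).
Suva is UTC+12:00, so local arrival = 02:41 + 12:00 = 14:41 on Dec 10.

14:41 on December 10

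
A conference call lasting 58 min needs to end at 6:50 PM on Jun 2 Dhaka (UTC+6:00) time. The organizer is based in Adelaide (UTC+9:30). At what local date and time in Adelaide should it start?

9:22 PM on June 2

Target end time in UTC: 6:50 PM − 6:00 = 12:50 PM on Jun 2.
Subtract 58 minutes → start 11:52 AM UTC on Jun 2.
Adelaide is UTC+9:30: 11:52 AM + 9:30 = 9:22 PM on Jun 2.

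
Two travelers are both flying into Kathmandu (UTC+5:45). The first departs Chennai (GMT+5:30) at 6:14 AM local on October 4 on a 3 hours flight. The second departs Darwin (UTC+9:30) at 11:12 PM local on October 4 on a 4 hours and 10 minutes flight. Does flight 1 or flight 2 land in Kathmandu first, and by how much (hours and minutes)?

Flight 1 in UTC: 6:14 AM − 5:30 = 12:44 AM on Oct 4.
+3 hours → arrive 3:44 AM UTC on Oct 4.
Flight 2 in UTC: 11:12 PM − 9:30 = 1:42 PM on Oct 4.
+4 hours and 10 minutes → arrive 5:52 PM UTC on Oct 4.
Flight 1 lands earlier by 14 hours 8 minutes.

the first, by 14 hours 8 minutes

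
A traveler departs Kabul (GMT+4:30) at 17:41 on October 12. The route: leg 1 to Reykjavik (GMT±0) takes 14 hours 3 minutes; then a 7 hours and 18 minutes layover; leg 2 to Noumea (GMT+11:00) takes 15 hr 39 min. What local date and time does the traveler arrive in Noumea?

Convert departure to UTC: 17:41 − 4:30 = 13:11 UTC on Oct 12.
Add 14 hours 3 minutes leg 1 → 03:14 UTC (Oct 13).
Add 7 hours 18 minutes layover in Reykjavik → 10:32 UTC.
Add 15 hours 39 minutes leg 2 → 02:11 UTC (Oct 14).
Noumea is UTC+11:00, so local arrival = 02:11 + 11:00 = 13:11 on Oct 14.

13:11 on October 14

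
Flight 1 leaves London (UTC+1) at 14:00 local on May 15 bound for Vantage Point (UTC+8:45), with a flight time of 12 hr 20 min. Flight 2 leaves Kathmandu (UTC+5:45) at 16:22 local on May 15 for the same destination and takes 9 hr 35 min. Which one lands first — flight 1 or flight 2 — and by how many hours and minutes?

Flight 1 in UTC: 14:00 − 1:00 = 13:00 on May 15.
+12 hours 20 minutes → arrive 01:20 UTC on May 16.
Flight 2 in UTC: 16:22 − 5:45 = 10:37 on May 15.
+9 hours 35 minutes → arrive 20:12 UTC on May 15.
Flight 2 lands earlier by 5 hours 8 minutes.

the second, by 5 hours 8 minutes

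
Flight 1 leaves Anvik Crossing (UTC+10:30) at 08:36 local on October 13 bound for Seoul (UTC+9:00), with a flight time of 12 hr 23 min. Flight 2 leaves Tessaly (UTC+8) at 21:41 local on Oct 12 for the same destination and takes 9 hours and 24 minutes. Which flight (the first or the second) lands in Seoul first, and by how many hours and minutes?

the second, by 11 hours 24 minutes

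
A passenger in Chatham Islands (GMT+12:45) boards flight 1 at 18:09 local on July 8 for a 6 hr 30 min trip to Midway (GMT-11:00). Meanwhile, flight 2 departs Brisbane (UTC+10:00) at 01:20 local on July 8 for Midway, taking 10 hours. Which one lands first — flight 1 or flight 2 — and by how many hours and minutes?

the second, by 10 hours 34 minutes

Flight 1 in UTC: 18:09 − 12:45 = 05:24 on Jul 8.
+6 hours and 30 minutes → arrive 11:54 UTC on Jul 8.
Flight 2 in UTC: 01:20 − 10:00 = 15:20 on Jul 7.
+10 hours → arrive 01:20 UTC on Jul 8.
Flight 2 lands earlier by 10 hours 34 minutes.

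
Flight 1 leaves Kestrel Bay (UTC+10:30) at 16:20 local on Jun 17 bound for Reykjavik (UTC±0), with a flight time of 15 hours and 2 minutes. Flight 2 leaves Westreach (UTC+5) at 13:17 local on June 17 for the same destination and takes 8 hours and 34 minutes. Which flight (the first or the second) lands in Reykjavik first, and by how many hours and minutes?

the second, by 4 hours 1 minute

Flight 1 in UTC: 16:20 − 10:30 = 05:50 on Jun 17.
+15 hours and 2 minutes → arrive 20:52 UTC on Jun 17.
Flight 2 in UTC: 13:17 − 5:00 = 08:17 on Jun 17.
+8 hours and 34 minutes → arrive 16:51 UTC on Jun 17.
Flight 2 lands earlier by 4 hours 1 minute.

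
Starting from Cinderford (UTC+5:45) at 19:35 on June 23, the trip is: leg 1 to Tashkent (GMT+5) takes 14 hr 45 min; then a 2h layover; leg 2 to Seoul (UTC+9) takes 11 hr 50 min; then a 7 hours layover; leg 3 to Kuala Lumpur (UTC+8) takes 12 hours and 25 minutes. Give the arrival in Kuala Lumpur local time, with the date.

21:50 on Jun 25

Convert departure to UTC: 19:35 − 5:45 = 13:50 UTC on Jun 23.
Add 14 hours 45 minutes leg 1 → 04:35 UTC (Jun 24).
Add 2 hours layover in Tashkent → 06:35 UTC.
Add 11 hours 50 minutes leg 2 → 18:25 UTC.
Add 7 hours layover in Seoul → 01:25 UTC (Jun 25).
Add 12 hours and 25 minutes leg 3 → 13:50 UTC.
Kuala Lumpur is UTC+8:00, so local arrival = 13:50 + 8:00 = 21:50 on Jun 25.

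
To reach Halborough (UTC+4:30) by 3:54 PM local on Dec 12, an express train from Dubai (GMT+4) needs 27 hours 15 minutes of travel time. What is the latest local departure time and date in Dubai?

12:09 PM on December 11

Target arrival in UTC: 3:54 PM − 4:30 = 11:24 AM on Dec 12.
Subtract 27 hours and 15 minutes → departure 8:09 AM UTC on Dec 11.
Dubai is UTC+4:00: 8:09 AM + 4:00 = 12:09 PM on Dec 11.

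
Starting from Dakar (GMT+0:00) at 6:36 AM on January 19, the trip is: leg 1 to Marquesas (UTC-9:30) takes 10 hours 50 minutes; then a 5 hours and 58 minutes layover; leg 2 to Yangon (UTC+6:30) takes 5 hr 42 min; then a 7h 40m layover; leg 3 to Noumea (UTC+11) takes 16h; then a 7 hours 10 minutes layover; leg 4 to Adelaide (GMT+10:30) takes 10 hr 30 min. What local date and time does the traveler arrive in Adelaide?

Dakar is at UTC+0, so departure is already 6:36 AM UTC on Jan 19.
Add 10 hours and 50 minutes leg 1 → 5:26 PM UTC.
Add 5 hours and 58 minutes layover in Marquesas → 11:24 PM UTC.
Add 5 hours and 42 minutes leg 2 → 5:06 AM UTC (Jan 20).
Add 7 hours 40 minutes layover in Yangon → 12:46 PM UTC.
Add 16 hours leg 3 → 4:46 AM UTC (Jan 21).
Add 7 hours 10 minutes layover in Noumea → 11:56 AM UTC.
Add 10 hours 30 minutes leg 4 → 10:26 PM UTC.
Adelaide is UTC+10:30, so local arrival = 10:26 PM + 10:30 = 8:56 AM on Jan 22.

8:56 AM on Jan 22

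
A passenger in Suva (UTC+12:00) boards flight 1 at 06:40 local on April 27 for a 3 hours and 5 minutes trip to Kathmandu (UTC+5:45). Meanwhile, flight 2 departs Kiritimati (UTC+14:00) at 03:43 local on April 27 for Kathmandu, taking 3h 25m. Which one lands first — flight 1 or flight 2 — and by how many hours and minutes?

the second, by 4 hours 37 minutes

Flight 1 in UTC: 06:40 − 12:00 = 18:40 on Apr 26.
+3 hours and 5 minutes → arrive 21:45 UTC on Apr 26.
Flight 2 in UTC: 03:43 − 14:00 = 13:43 on Apr 26.
+3 hours 25 minutes → arrive 17:08 UTC on Apr 26.
Flight 2 lands earlier by 4 hours 37 minutes.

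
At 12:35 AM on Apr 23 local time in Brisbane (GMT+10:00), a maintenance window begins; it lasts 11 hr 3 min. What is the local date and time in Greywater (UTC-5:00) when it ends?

8:38 PM on April 22

Convert start to UTC: 12:35 AM − 10:00 = 2:35 PM UTC on Apr 22.
Add 11 hours 3 minutes duration → 1:38 AM UTC (Apr 23).
Greywater is UTC−5:00, so local end time = 1:38 AM − 5:00 = 8:38 PM on Apr 22.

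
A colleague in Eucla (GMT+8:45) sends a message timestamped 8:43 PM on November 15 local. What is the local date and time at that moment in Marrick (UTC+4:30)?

4:28 PM on November 15

In UTC: 8:43 PM − 8:45 = 11:58 AM on Nov 15.
Marrick is UTC+4:30: 11:58 AM + 4:30 = 4:28 PM on Nov 15.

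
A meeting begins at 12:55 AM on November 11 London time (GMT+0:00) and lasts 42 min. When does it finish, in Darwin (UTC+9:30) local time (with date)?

London is at UTC+0, so start is already 12:55 AM UTC on Nov 11.
Add 42 minutes duration → 1:37 AM UTC.
Darwin is UTC+9:30, so local end time = 1:37 AM + 9:30 = 11:07 AM on Nov 11.

11:07 AM on Nov 11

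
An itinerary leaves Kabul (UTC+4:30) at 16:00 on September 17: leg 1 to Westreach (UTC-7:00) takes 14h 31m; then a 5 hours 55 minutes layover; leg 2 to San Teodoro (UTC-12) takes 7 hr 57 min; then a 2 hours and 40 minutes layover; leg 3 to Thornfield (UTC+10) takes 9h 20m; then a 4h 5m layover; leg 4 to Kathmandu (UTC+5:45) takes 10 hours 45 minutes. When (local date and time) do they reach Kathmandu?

Convert departure to UTC: 16:00 − 4:30 = 11:30 UTC on Sep 17.
Add 14 hours and 31 minutes leg 1 → 02:01 UTC (Sep 18).
Add 5 hours 55 minutes layover in Westreach → 07:56 UTC.
Add 7 hours 57 minutes leg 2 → 15:53 UTC.
Add 2 hours and 40 minutes layover in San Teodoro → 18:33 UTC.
Add 9 hours and 20 minutes leg 3 → 03:53 UTC (Sep 19).
Add 4 hours 5 minutes layover in Thornfield → 07:58 UTC.
Add 10 hours and 45 minutes leg 4 → 18:43 UTC.
Kathmandu is UTC+5:45, so local arrival = 18:43 + 5:45 = 00:28 on Sep 20.

00:28 on September 20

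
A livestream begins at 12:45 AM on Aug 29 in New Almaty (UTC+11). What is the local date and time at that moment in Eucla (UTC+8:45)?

10:30 PM on Aug 28

In UTC: 12:45 AM − 11:00 = 1:45 PM on Aug 28.
Eucla is UTC+8:45: 1:45 PM + 8:45 = 10:30 PM on Aug 28.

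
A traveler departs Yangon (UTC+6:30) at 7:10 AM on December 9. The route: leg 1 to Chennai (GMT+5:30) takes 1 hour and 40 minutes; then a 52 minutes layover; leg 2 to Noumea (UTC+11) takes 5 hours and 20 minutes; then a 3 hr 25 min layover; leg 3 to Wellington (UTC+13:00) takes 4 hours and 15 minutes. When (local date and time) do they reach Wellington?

Convert departure to UTC: 7:10 AM − 6:30 = 12:40 AM UTC on Dec 9.
Add 1 hour 40 minutes leg 1 → 2:20 AM UTC.
Add 52 minutes layover in Chennai → 3:12 AM UTC.
Add 5 hours and 20 minutes leg 2 → 8:32 AM UTC.
Add 3 hours 25 minutes layover in Noumea → 11:57 AM UTC.
Add 4 hours and 15 minutes leg 3 → 4:12 PM UTC.
Wellington is UTC+13:00, so local arrival = 4:12 PM + 13:00 = 5:12 AM on Dec 10.

5:12 AM on December 10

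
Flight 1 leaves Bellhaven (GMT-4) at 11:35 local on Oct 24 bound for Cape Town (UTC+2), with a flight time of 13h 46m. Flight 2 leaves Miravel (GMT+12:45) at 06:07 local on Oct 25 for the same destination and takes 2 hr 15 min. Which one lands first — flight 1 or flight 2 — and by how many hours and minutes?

Flight 1 in UTC: 11:35 + 4:00 = 15:35 on Oct 24.
+13 hours and 46 minutes → arrive 05:21 UTC on Oct 25.
Flight 2 in UTC: 06:07 − 12:45 = 17:22 on Oct 24.
+2 hours and 15 minutes → arrive 19:37 UTC on Oct 24.
Flight 2 lands earlier by 9 hours 44 minutes.

the second, by 9 hours 44 minutes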